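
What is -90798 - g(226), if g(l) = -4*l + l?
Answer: -90120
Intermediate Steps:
g(l) = -3*l
-90798 - g(226) = -90798 - (-3)*226 = -90798 - 1*(-678) = -90798 + 678 = -90120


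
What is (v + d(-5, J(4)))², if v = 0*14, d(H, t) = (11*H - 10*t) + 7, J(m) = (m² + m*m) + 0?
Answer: 135424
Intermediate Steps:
J(m) = 2*m² (J(m) = (m² + m²) + 0 = 2*m² + 0 = 2*m²)
d(H, t) = 7 - 10*t + 11*H (d(H, t) = (-10*t + 11*H) + 7 = 7 - 10*t + 11*H)
v = 0
(v + d(-5, J(4)))² = (0 + (7 - 20*4² + 11*(-5)))² = (0 + (7 - 20*16 - 55))² = (0 + (7 - 10*32 - 55))² = (0 + (7 - 320 - 55))² = (0 - 368)² = (-368)² = 135424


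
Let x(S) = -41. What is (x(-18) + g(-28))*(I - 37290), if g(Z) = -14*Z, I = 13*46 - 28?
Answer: -12888720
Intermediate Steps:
I = 570 (I = 598 - 28 = 570)
(x(-18) + g(-28))*(I - 37290) = (-41 - 14*(-28))*(570 - 37290) = (-41 + 392)*(-36720) = 351*(-36720) = -12888720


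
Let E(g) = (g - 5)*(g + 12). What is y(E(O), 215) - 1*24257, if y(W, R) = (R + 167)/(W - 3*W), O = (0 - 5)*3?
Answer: -1455611/60 ≈ -24260.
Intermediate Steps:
O = -15 (O = -5*3 = -15)
E(g) = (-5 + g)*(12 + g)
y(W, R) = -(167 + R)/(2*W) (y(W, R) = (167 + R)/((-2*W)) = (167 + R)*(-1/(2*W)) = -(167 + R)/(2*W))
y(E(O), 215) - 1*24257 = (-167 - 1*215)/(2*(-60 + (-15)² + 7*(-15))) - 1*24257 = (-167 - 215)/(2*(-60 + 225 - 105)) - 24257 = (½)*(-382)/60 - 24257 = (½)*(1/60)*(-382) - 24257 = -191/60 - 24257 = -1455611/60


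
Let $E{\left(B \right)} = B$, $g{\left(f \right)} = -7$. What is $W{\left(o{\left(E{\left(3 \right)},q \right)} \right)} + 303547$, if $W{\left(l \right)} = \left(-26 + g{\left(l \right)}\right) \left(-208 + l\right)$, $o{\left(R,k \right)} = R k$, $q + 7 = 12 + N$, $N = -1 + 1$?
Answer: $309916$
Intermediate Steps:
$N = 0$
$q = 5$ ($q = -7 + \left(12 + 0\right) = -7 + 12 = 5$)
$W{\left(l \right)} = 6864 - 33 l$ ($W{\left(l \right)} = \left(-26 - 7\right) \left(-208 + l\right) = - 33 \left(-208 + l\right) = 6864 - 33 l$)
$W{\left(o{\left(E{\left(3 \right)},q \right)} \right)} + 303547 = \left(6864 - 33 \cdot 3 \cdot 5\right) + 303547 = \left(6864 - 495\right) + 303547 = 6369 + 303547 = 309916$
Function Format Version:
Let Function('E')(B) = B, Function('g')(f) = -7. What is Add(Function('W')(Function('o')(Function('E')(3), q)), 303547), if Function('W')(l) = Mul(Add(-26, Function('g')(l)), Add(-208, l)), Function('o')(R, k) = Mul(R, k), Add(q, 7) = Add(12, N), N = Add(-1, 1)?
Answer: 309916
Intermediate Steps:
N = 0
q = 5 (q = Add(-7, Add(12, 0)) = Add(-7, 12) = 5)
Function('W')(l) = Add(6864, Mul(-33, l)) (Function('W')(l) = Mul(Add(-26, -7), Add(-208, l)) = Mul(-33, Add(-208, l)) = Add(6864, Mul(-33, l)))
Add(Function('W')(Function('o')(Function('E')(3), q)), 303547) = Add(Add(6864, Mul(-33, Mul(3, 5))), 303547) = Add(Add(6864, Mul(-33, 15)), 303547) = Add(Add(6864, -495), 303547) = Add(6369, 303547) = 309916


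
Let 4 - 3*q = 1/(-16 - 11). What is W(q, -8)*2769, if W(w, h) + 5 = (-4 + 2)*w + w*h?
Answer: -1379885/27 ≈ -51107.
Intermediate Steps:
q = 109/81 (q = 4/3 - 1/(3*(-16 - 11)) = 4/3 - ⅓/(-27) = 4/3 - ⅓*(-1/27) = 4/3 + 1/81 = 109/81 ≈ 1.3457)
W(w, h) = -5 - 2*w + h*w (W(w, h) = -5 + ((-4 + 2)*w + w*h) = -5 + (-2*w + h*w) = -5 - 2*w + h*w)
W(q, -8)*2769 = (-5 - 2*109/81 - 8*109/81)*2769 = (-5 - 218/81 - 872/81)*2769 = -1495/81*2769 = -1379885/27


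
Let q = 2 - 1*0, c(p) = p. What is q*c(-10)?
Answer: -20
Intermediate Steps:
q = 2 (q = 2 + 0 = 2)
q*c(-10) = 2*(-10) = -20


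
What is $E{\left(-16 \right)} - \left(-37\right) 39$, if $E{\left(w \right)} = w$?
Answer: $1427$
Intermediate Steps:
$E{\left(-16 \right)} - \left(-37\right) 39 = -16 - \left(-37\right) 39 = -16 - -1443 = -16 + 1443 = 1427$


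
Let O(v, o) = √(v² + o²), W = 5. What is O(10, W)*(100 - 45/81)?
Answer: 4475*√5/9 ≈ 1111.8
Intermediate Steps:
O(v, o) = √(o² + v²)
O(10, W)*(100 - 45/81) = √(5² + 10²)*(100 - 45/81) = √(25 + 100)*(100 - 45*1/81) = √125*(100 - 5/9) = (5*√5)*(895/9) = 4475*√5/9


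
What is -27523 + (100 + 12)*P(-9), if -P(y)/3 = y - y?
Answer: -27523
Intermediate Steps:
P(y) = 0 (P(y) = -3*(y - y) = -3*0 = 0)
-27523 + (100 + 12)*P(-9) = -27523 + (100 + 12)*0 = -27523 + 112*0 = -27523 + 0 = -27523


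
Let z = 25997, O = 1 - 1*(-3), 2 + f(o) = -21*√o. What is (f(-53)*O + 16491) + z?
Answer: 42480 - 84*I*√53 ≈ 42480.0 - 611.53*I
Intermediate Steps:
f(o) = -2 - 21*√o
O = 4 (O = 1 + 3 = 4)
(f(-53)*O + 16491) + z = ((-2 - 21*I*√53)*4 + 16491) + 25997 = ((-8 - 84*I*√53) + 16491) + 25997 = (16483 - 84*I*√53) + 25997 = 42480 - 84*I*√53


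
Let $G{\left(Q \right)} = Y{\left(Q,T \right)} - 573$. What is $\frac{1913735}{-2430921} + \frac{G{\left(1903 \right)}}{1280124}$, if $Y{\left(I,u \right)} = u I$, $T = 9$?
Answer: $- \frac{133865368717}{172882239678} \approx -0.77431$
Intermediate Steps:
$Y{\left(I,u \right)} = I u$
$G{\left(Q \right)} = -573 + 9 Q$ ($G{\left(Q \right)} = Q 9 - 573 = 9 Q - 573 = -573 + 9 Q$)
$\frac{1913735}{-2430921} + \frac{G{\left(1903 \right)}}{1280124} = \frac{1913735}{-2430921} + \frac{-573 + 9 \cdot 1903}{1280124} = 1913735 \left(- \frac{1}{2430921}\right) + \left(-573 + 17127\right) \frac{1}{1280124} = - \frac{1913735}{2430921} + 16554 \cdot \frac{1}{1280124} = - \frac{1913735}{2430921} + \frac{2759}{213354} = - \frac{133865368717}{172882239678}$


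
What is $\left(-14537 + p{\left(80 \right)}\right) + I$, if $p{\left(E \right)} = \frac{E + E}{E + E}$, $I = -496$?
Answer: $-15032$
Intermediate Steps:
$p{\left(E \right)} = 1$ ($p{\left(E \right)} = \frac{2 E}{2 E} = 2 E \frac{1}{2 E} = 1$)
$\left(-14537 + p{\left(80 \right)}\right) + I = \left(-14537 + 1\right) - 496 = -14536 - 496 = -15032$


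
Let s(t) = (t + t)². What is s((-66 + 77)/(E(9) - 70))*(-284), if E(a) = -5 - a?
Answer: -8591/441 ≈ -19.481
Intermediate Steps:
s(t) = 4*t² (s(t) = (2*t)² = 4*t²)
s((-66 + 77)/(E(9) - 70))*(-284) = (4*((-66 + 77)/((-5 - 1*9) - 70))²)*(-284) = (4*(11/((-5 - 9) - 70))²)*(-284) = (4*(11/(-14 - 70))²)*(-284) = (4*(11/(-84))²)*(-284) = (4*(11*(-1/84))²)*(-284) = (4*(-11/84)²)*(-284) = (4*(121/7056))*(-284) = (121/1764)*(-284) = -8591/441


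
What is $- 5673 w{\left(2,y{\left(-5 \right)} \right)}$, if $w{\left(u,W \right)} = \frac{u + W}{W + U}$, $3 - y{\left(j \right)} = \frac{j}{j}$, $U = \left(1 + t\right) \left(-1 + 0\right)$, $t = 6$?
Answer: $\frac{22692}{5} \approx 4538.4$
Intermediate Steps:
$U = -7$ ($U = \left(1 + 6\right) \left(-1 + 0\right) = 7 \left(-1\right) = -7$)
$y{\left(j \right)} = 2$ ($y{\left(j \right)} = 3 - \frac{j}{j} = 3 - 1 = 2$)
$w{\left(u,W \right)} = \frac{W + u}{-7 + W}$ ($w{\left(u,W \right)} = \frac{u + W}{W - 7} = \frac{W + u}{-7 + W}$)
$- 5673 w{\left(2,y{\left(-5 \right)} \right)} = - 5673 \frac{2 + 2}{-7 + 2} = - 5673 \frac{1}{-5} \cdot 4 = - 5673 \left(\left(- \frac{1}{5}\right) 4\right) = \left(-5673\right) \left(- \frac{4}{5}\right) = \frac{22692}{5}$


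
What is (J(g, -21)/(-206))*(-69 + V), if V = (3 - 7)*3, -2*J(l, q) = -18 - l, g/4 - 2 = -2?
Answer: 729/206 ≈ 3.5388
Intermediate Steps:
g = 0 (g = 8 + 4*(-2) = 8 - 8 = 0)
J(l, q) = 9 + l/2 (J(l, q) = -(-18 - l)/2 = 9 + l/2)
V = -12 (V = -4*3 = -12)
(J(g, -21)/(-206))*(-69 + V) = ((9 + (½)*0)/(-206))*(-69 - 12) = ((9 + 0)*(-1/206))*(-81) = (9*(-1/206))*(-81) = -9/206*(-81) = 729/206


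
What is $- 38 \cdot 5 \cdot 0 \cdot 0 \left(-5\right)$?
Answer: $0$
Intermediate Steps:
$- 38 \cdot 5 \cdot 0 \cdot 0 \left(-5\right) = - 38 \cdot 0 \cdot 0 \left(-5\right) = \left(-38\right) 0 \left(-5\right) = 0 \left(-5\right) = 0$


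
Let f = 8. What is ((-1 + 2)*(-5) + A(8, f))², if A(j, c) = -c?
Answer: 169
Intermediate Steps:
((-1 + 2)*(-5) + A(8, f))² = ((-1 + 2)*(-5) - 1*8)² = (1*(-5) - 8)² = (-5 - 8)² = (-13)² = 169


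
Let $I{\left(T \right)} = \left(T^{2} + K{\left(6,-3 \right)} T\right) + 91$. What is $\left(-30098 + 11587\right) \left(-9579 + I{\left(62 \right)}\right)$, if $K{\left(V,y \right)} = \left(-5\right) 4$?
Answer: $127429724$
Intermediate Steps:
$K{\left(V,y \right)} = -20$
$I{\left(T \right)} = 91 + T^{2} - 20 T$ ($I{\left(T \right)} = \left(T^{2} - 20 T\right) + 91 = 91 + T^{2} - 20 T$)
$\left(-30098 + 11587\right) \left(-9579 + I{\left(62 \right)}\right) = \left(-30098 + 11587\right) \left(-9579 + \left(91 + 62^{2} - 1240\right)\right) = - 18511 \left(-9579 + \left(91 + 3844 - 1240\right)\right) = - 18511 \left(-9579 + 2695\right) = \left(-18511\right) \left(-6884\right) = 127429724$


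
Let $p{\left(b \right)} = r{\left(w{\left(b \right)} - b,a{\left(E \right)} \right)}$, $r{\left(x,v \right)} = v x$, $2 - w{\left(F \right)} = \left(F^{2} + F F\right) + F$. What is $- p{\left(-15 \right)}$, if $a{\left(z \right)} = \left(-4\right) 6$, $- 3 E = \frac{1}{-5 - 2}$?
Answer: $-10032$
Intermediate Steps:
$w{\left(F \right)} = 2 - F - 2 F^{2}$ ($w{\left(F \right)} = 2 - \left(\left(F^{2} + F F\right) + F\right) = 2 - \left(\left(F^{2} + F^{2}\right) + F\right) = 2 - \left(2 F^{2} + F\right) = 2 - \left(F + 2 F^{2}\right) = 2 - F - 2 F^{2}$)
$E = \frac{1}{21}$ ($E = - \frac{1}{3 \left(-5 - 2\right)} = - \frac{1}{3 \left(-7\right)} = \left(- \frac{1}{3}\right) \left(- \frac{1}{7}\right) = \frac{1}{21} \approx 0.047619$)
$a{\left(z \right)} = -24$
$p{\left(b \right)} = -48 + 48 b + 48 b^{2}$ ($p{\left(b \right)} = - 24 \left(\left(2 - b - 2 b^{2}\right) - b\right) = - 24 \left(2 - 2 b - 2 b^{2}\right) = -48 + 48 b + 48 b^{2}$)
$- p{\left(-15 \right)} = - (-48 + 48 \left(-15\right) + 48 \left(-15\right)^{2}) = - (-48 - 720 + 48 \cdot 225) = - (-48 - 720 + 10800) = \left(-1\right) 10032 = -10032$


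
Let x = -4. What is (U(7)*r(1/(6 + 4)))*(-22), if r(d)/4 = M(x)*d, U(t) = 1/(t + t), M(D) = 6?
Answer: -132/35 ≈ -3.7714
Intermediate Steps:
U(t) = 1/(2*t)
r(d) = 24*d (r(d) = 4*(6*d) = 24*d)
(U(7)*r(1/(6 + 4)))*(-22) = (((1/2)/7)*(24/(6 + 4)))*(-22) = (((1/2)*(1/7))*(24/10))*(-22) = ((24*(1/10))/14)*(-22) = ((1/14)*(12/5))*(-22) = (6/35)*(-22) = -132/35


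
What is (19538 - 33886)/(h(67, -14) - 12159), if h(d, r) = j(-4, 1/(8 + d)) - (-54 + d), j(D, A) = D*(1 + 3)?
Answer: 3587/3047 ≈ 1.1772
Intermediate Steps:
j(D, A) = 4*D (j(D, A) = D*4 = 4*D)
h(d, r) = 38 - d (h(d, r) = 4*(-4) - (-54 + d) = -16 + (54 - d) = 38 - d)
(19538 - 33886)/(h(67, -14) - 12159) = (19538 - 33886)/((38 - 1*67) - 12159) = -14348/((38 - 67) - 12159) = -14348/(-29 - 12159) = -14348/(-12188) = -14348*(-1/12188) = 3587/3047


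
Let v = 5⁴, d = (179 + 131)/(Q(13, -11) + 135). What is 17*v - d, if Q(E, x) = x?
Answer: 21245/2 ≈ 10623.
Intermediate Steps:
d = 5/2 (d = (179 + 131)/(-11 + 135) = 310/124 = 310*(1/124) = 5/2 ≈ 2.5000)
v = 625
17*v - d = 17*625 - 1*5/2 = 10625 - 5/2 = 21245/2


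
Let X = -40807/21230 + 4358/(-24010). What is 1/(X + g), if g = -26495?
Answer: -50973230/1350642958491 ≈ -3.7740e-5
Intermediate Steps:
X = -107229641/50973230 (X = -40807*1/21230 + 4358*(-1/24010) = -40807/21230 - 2179/12005 = -107229641/50973230 ≈ -2.1036)
1/(X + g) = 1/(-107229641/50973230 - 26495) = 1/(-1350642958491/50973230) = -50973230/1350642958491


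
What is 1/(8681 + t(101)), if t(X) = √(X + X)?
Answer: 8681/75359559 - √202/75359559 ≈ 0.00011501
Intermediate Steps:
t(X) = √2*√X (t(X) = √(2*X) = √2*√X)
1/(8681 + t(101)) = 1/(8681 + √2*√101) = 1/(8681 + √202)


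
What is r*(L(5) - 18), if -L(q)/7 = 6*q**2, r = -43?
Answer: 45924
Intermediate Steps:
L(q) = -42*q**2
r*(L(5) - 18) = -43*(-42*5**2 - 18) = -43*(-42*25 - 18) = -43*(-1050 - 18) = -43*(-1068) = 45924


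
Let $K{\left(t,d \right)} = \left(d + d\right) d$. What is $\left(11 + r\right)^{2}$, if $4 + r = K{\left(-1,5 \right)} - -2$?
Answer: $3481$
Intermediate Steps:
$K{\left(t,d \right)} = 2 d^{2}$ ($K{\left(t,d \right)} = 2 d d = 2 d^{2}$)
$r = 48$ ($r = -4 - \left(-2 - 2 \cdot 5^{2}\right) = -4 + \left(2 \cdot 25 + 2\right) = -4 + \left(50 + 2\right) = -4 + 52 = 48$)
$\left(11 + r\right)^{2} = \left(11 + 48\right)^{2} = 59^{2} = 3481$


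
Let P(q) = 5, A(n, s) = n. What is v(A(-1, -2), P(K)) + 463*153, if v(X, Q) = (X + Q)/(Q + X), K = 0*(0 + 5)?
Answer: 70840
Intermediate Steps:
K = 0 (K = 0*5 = 0)
v(X, Q) = 1 (v(X, Q) = (Q + X)/(Q + X) = 1)
v(A(-1, -2), P(K)) + 463*153 = 1 + 463*153 = 1 + 70839 = 70840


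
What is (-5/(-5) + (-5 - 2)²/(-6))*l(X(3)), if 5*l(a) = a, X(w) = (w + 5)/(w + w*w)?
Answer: -43/45 ≈ -0.95556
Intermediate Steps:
X(w) = (5 + w)/(w + w²)
l(a) = a/5
(-5/(-5) + (-5 - 2)²/(-6))*l(X(3)) = (-5/(-5) + (-5 - 2)²/(-6))*(((5 + 3)/(3*(1 + 3)))/5) = (-5*(-⅕) + (-7)²*(-⅙))*(((⅓)*8/4)/5) = (1 + 49*(-⅙))*(((⅓)*(¼)*8)/5) = (1 - 49/6)*((⅕)*(⅔)) = -43/6*2/15 = -43/45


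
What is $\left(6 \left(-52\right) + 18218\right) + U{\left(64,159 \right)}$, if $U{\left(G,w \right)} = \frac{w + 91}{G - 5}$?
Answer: $\frac{1056704}{59} \approx 17910.0$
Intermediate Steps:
$U{\left(G,w \right)} = \frac{91 + w}{-5 + G}$
$\left(6 \left(-52\right) + 18218\right) + U{\left(64,159 \right)} = \left(6 \left(-52\right) + 18218\right) + \frac{91 + 159}{-5 + 64} = \left(-312 + 18218\right) + \frac{1}{59} \cdot 250 = 17906 + \frac{1}{59} \cdot 250 = 17906 + \frac{250}{59} = \frac{1056704}{59}$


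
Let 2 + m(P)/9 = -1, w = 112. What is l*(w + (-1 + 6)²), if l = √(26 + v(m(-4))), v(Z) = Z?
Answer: 137*I ≈ 137.0*I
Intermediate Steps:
m(P) = -27 (m(P) = -18 + 9*(-1) = -18 - 9 = -27)
l = I (l = √(26 - 27) = √(-1) = I ≈ 1.0*I)
l*(w + (-1 + 6)²) = I*(112 + (-1 + 6)²) = I*(112 + 5²) = I*(112 + 25) = I*137 = 137*I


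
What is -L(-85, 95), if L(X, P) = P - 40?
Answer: -55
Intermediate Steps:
L(X, P) = -40 + P
-L(-85, 95) = -(-40 + 95) = -1*55 = -55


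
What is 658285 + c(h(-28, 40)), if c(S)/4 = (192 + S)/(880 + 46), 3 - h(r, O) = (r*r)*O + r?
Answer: 304723681/463 ≈ 6.5815e+5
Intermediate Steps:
h(r, O) = 3 - r - O*r² (h(r, O) = 3 - ((r*r)*O + r) = 3 - (r²*O + r) = 3 - (O*r² + r) = 3 - (r + O*r²) = 3 + (-r - O*r²) = 3 - r - O*r²)
c(S) = 384/463 + 2*S/463 (c(S) = 4*((192 + S)/(880 + 46)) = 4*((192 + S)/926) = 4*((192 + S)*(1/926)) = 4*(96/463 + S/926) = 384/463 + 2*S/463)
658285 + c(h(-28, 40)) = 658285 + (384/463 + 2*(3 - 1*(-28) - 1*40*(-28)²)/463) = 658285 + (384/463 + 2*(3 + 28 - 1*40*784)/463) = 658285 + (384/463 + 2*(3 + 28 - 31360)/463) = 658285 + (384/463 + (2/463)*(-31329)) = 658285 + (384/463 - 62658/463) = 658285 - 62274/463 = 304723681/463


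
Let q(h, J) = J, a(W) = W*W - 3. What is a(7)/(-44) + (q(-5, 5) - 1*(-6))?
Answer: 219/22 ≈ 9.9545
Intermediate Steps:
a(W) = -3 + W**2 (a(W) = W**2 - 3 = -3 + W**2)
a(7)/(-44) + (q(-5, 5) - 1*(-6)) = (-3 + 7**2)/(-44) + (5 - 1*(-6)) = (-3 + 49)*(-1/44) + (5 + 6) = 46*(-1/44) + 11 = -23/22 + 11 = 219/22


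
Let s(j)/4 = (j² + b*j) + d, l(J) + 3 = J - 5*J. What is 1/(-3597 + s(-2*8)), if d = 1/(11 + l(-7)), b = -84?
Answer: 9/25228 ≈ 0.00035675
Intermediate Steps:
l(J) = -3 - 4*J (l(J) = -3 + (J - 5*J) = -3 - 4*J)
d = 1/36 (d = 1/(11 + (-3 - 4*(-7))) = 1/(11 + (-3 + 28)) = 1/(11 + 25) = 1/36 ≈ 0.027778)
s(j) = ⅑ - 336*j + 4*j² (s(j) = 4*((j² - 84*j) + 1/36) = 4*(1/36 + j² - 84*j) = ⅑ - 336*j + 4*j²)
1/(-3597 + s(-2*8)) = 1/(-3597 + (⅑ - (-672)*8 + 4*(-2*8)²)) = 1/(-3597 + (⅑ - 336*(-16) + 4*(-16)²)) = 1/(-3597 + (⅑ + 5376 + 4*256)) = 1/(-3597 + (⅑ + 5376 + 1024)) = 1/(-3597 + 57601/9) = 1/(25228/9) = 9/25228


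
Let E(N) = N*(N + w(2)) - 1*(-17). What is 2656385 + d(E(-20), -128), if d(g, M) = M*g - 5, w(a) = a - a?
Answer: 2603004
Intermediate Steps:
w(a) = 0
E(N) = 17 + N**2 (E(N) = N*(N + 0) - 1*(-17) = N*N + 17 = N**2 + 17 = 17 + N**2)
d(g, M) = -5 + M*g
2656385 + d(E(-20), -128) = 2656385 + (-5 - 128*(17 + (-20)**2)) = 2656385 + (-5 - 128*(17 + 400)) = 2656385 + (-5 - 128*417) = 2656385 + (-5 - 53376) = 2656385 - 53381 = 2603004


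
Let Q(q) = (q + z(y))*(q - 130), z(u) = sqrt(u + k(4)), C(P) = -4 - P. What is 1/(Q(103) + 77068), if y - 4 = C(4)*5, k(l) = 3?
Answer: 74287/5518582426 + 27*I*sqrt(33)/5518582426 ≈ 1.3461e-5 + 2.8106e-8*I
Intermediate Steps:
y = -36 (y = 4 + (-4 - 1*4)*5 = 4 + (-4 - 4)*5 = 4 - 8*5 = 4 - 40 = -36)
z(u) = sqrt(3 + u) (z(u) = sqrt(u + 3) = sqrt(3 + u))
Q(q) = (-130 + q)*(q + I*sqrt(33)) (Q(q) = (q + sqrt(3 - 36))*(q - 130) = (q + sqrt(-33))*(-130 + q) = (q + I*sqrt(33))*(-130 + q) = (-130 + q)*(q + I*sqrt(33)))
1/(Q(103) + 77068) = 1/((103**2 - 130*103 - 130*I*sqrt(33) + I*103*sqrt(33)) + 77068) = 1/((10609 - 13390 - 130*I*sqrt(33) + 103*I*sqrt(33)) + 77068) = 1/((-2781 - 27*I*sqrt(33)) + 77068) = 1/(74287 - 27*I*sqrt(33))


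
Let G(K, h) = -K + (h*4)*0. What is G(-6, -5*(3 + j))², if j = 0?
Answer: 36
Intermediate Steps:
G(K, h) = -K (G(K, h) = -K + (4*h)*0 = -K + 0 = -K)
G(-6, -5*(3 + j))² = (-1*(-6))² = 6² = 36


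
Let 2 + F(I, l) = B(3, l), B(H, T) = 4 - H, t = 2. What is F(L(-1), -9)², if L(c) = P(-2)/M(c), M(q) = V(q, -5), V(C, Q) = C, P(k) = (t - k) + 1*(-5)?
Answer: 1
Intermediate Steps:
P(k) = -3 - k (P(k) = (2 - k) + 1*(-5) = (2 - k) - 5 = -3 - k)
M(q) = q
L(c) = -1/c (L(c) = (-3 - 1*(-2))/c = (-3 + 2)/c = -1/c)
F(I, l) = -1 (F(I, l) = -2 + (4 - 1*3) = -2 + (4 - 3) = -2 + 1 = -1)
F(L(-1), -9)² = (-1)² = 1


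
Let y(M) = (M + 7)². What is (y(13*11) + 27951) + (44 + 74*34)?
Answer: 53011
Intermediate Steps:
y(M) = (7 + M)²
(y(13*11) + 27951) + (44 + 74*34) = ((7 + 13*11)² + 27951) + (44 + 74*34) = ((7 + 143)² + 27951) + (44 + 2516) = (150² + 27951) + 2560 = (22500 + 27951) + 2560 = 50451 + 2560 = 53011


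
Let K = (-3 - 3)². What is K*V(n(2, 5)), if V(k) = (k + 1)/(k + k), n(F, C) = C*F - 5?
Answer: 108/5 ≈ 21.600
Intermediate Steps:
n(F, C) = -5 + C*F
V(k) = (1 + k)/(2*k) (V(k) = (1 + k)/((2*k)) = (1 + k)*(1/(2*k)) = (1 + k)/(2*k))
K = 36 (K = (-6)² = 36)
K*V(n(2, 5)) = 36*((1 + (-5 + 5*2))/(2*(-5 + 5*2))) = 36*((1 + (-5 + 10))/(2*(-5 + 10))) = 36*((½)*(1 + 5)/5) = 36*((½)*(⅕)*6) = 36*(⅗) = 108/5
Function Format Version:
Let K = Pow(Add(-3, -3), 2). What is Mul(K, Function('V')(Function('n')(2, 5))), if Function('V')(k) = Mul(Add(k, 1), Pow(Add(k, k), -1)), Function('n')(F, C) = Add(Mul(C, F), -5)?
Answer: Rational(108, 5) ≈ 21.600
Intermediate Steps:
Function('n')(F, C) = Add(-5, Mul(C, F))
Function('V')(k) = Mul(Rational(1, 2), Pow(k, -1), Add(1, k)) (Function('V')(k) = Mul(Add(1, k), Pow(Mul(2, k), -1)) = Mul(Add(1, k), Mul(Rational(1, 2), Pow(k, -1))) = Mul(Rational(1, 2), Pow(k, -1), Add(1, k)))
K = 36 (K = Pow(-6, 2) = 36)
Mul(K, Function('V')(Function('n')(2, 5))) = Mul(36, Mul(Rational(1, 2), Pow(Add(-5, Mul(5, 2)), -1), Add(1, Add(-5, Mul(5, 2))))) = Mul(36, Mul(Rational(1, 2), Pow(Add(-5, 10), -1), Add(1, Add(-5, 10)))) = Mul(36, Mul(Rational(1, 2), Pow(5, -1), Add(1, 5))) = Mul(36, Mul(Rational(1, 2), Rational(1, 5), 6)) = Mul(36, Rational(3, 5)) = Rational(108, 5)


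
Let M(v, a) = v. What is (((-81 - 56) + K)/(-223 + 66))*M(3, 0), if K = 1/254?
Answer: 104391/39878 ≈ 2.6178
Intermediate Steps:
K = 1/254 ≈ 0.0039370
(((-81 - 56) + K)/(-223 + 66))*M(3, 0) = (((-81 - 56) + 1/254)/(-223 + 66))*3 = ((-137 + 1/254)/(-157))*3 = -34797/254*(-1/157)*3 = (34797/39878)*3 = 104391/39878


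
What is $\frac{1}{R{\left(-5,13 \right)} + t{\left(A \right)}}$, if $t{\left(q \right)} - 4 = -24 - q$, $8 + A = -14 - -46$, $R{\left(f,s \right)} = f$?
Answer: $- \frac{1}{49} \approx -0.020408$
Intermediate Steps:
$A = 24$ ($A = -8 - -32 = -8 + \left(-14 + 46\right) = -8 + 32 = 24$)
$t{\left(q \right)} = -20 - q$ ($t{\left(q \right)} = 4 - \left(24 + q\right) = -20 - q$)
$\frac{1}{R{\left(-5,13 \right)} + t{\left(A \right)}} = \frac{1}{-5 - 44} = \frac{1}{-49} = - \frac{1}{49}$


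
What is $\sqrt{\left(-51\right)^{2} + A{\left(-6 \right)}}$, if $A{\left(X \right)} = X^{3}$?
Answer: $3 \sqrt{265} \approx 48.836$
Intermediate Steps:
$\sqrt{\left(-51\right)^{2} + A{\left(-6 \right)}} = \sqrt{\left(-51\right)^{2} + \left(-6\right)^{3}} = \sqrt{2601 - 216} = \sqrt{2385} = 3 \sqrt{265}$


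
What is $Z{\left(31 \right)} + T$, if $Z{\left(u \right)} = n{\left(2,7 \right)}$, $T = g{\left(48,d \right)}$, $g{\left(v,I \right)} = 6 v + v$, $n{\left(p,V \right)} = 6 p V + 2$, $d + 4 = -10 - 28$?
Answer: $422$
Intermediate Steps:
$d = -42$ ($d = -4 - 38 = -42$)
$n{\left(p,V \right)} = 2 + 6 V p$ ($n{\left(p,V \right)} = 6 V p + 2 = 2 + 6 V p$)
$g{\left(v,I \right)} = 7 v$
$T = 336$ ($T = 7 \cdot 48 = 336$)
$Z{\left(u \right)} = 86$ ($Z{\left(u \right)} = 2 + 6 \cdot 7 \cdot 2 = 2 + 84 = 86$)
$Z{\left(31 \right)} + T = 86 + 336 = 422$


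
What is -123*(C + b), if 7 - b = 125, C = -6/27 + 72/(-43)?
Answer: 1902400/129 ≈ 14747.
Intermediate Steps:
C = -734/387 (C = -6*1/27 + 72*(-1/43) = -2/9 - 72/43 = -734/387 ≈ -1.8966)
b = -118 (b = 7 - 1*125 = 7 - 125 = -118)
-123*(C + b) = -123*(-734/387 - 118) = -123*(-46400/387) = 1902400/129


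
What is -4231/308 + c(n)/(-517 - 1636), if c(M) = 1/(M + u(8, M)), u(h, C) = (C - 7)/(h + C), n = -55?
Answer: -22982857913/1673061852 ≈ -13.737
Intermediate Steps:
u(h, C) = (-7 + C)/(C + h)
c(M) = 1/(M + (-7 + M)/(8 + M)) (c(M) = 1/(M + (-7 + M)/(M + 8)) = 1/(M + (-7 + M)/(8 + M)))
-4231/308 + c(n)/(-517 - 1636) = -4231/308 + ((8 - 55)/(-7 - 55 - 55*(8 - 55)))/(-517 - 1636) = -4231*1/308 + (-47/(-7 - 55 - 55*(-47)))/(-2153) = -4231/308 + (-47/(-7 - 55 + 2585))*(-1/2153) = -4231/308 + (-47/2523)*(-1/2153) = -4231/308 + ((1/2523)*(-47))*(-1/2153) = -4231/308 - 47/2523*(-1/2153) = -4231/308 + 47/5432019 = -22982857913/1673061852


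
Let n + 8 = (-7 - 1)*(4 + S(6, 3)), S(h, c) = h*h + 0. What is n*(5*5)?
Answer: -8200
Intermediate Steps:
S(h, c) = h² (S(h, c) = h² + 0 = h²)
n = -328 (n = -8 + (-7 - 1)*(4 + 6²) = -8 - 8*(4 + 36) = -8 - 8*40 = -8 - 320 = -328)
n*(5*5) = -1640*5 = -328*25 = -8200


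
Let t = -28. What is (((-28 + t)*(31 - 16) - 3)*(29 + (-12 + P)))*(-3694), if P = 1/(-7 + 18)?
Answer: 585439896/11 ≈ 5.3222e+7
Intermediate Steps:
P = 1/11 ≈ 0.090909
(((-28 + t)*(31 - 16) - 3)*(29 + (-12 + P)))*(-3694) = (((-28 - 28)*(31 - 16) - 3)*(29 + (-12 + 1/11)))*(-3694) = ((-56*15 - 3)*(29 - 131/11))*(-3694) = ((-840 - 3)*(188/11))*(-3694) = -843*188/11*(-3694) = -158484/11*(-3694) = 585439896/11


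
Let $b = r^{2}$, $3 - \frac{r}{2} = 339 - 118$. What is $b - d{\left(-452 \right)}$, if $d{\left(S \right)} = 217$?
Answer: $189879$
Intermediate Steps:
$r = -436$ ($r = 6 - 2 \left(339 - 118\right) = 6 - 442 = -436$)
$b = 190096$ ($b = \left(-436\right)^{2} = 190096$)
$b - d{\left(-452 \right)} = 190096 - 217 = 189879$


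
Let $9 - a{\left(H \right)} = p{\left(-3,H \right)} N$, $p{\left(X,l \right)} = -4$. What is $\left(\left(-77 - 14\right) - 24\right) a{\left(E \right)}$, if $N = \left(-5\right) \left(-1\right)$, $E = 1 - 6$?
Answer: $-3335$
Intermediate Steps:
$E = -5$
$N = 5$
$a{\left(H \right)} = 29$ ($a{\left(H \right)} = 9 - \left(-4\right) 5 = 9 - -20 = 9 + 20 = 29$)
$\left(\left(-77 - 14\right) - 24\right) a{\left(E \right)} = \left(\left(-77 - 14\right) - 24\right) 29 = \left(-91 - 24\right) 29 = \left(-115\right) 29 = -3335$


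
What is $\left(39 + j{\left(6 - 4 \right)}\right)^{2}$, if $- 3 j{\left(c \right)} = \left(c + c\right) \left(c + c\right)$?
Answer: $\frac{10201}{9} \approx 1133.4$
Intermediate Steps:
$j{\left(c \right)} = - \frac{4 c^{2}}{3}$ ($j{\left(c \right)} = - \frac{\left(c + c\right) \left(c + c\right)}{3} = - \frac{2 c 2 c}{3} = - \frac{4 c^{2}}{3}$)
$\left(39 + j{\left(6 - 4 \right)}\right)^{2} = \left(39 - \frac{4 \left(6 - 4\right)^{2}}{3}\right)^{2} = \left(39 - \frac{4 \cdot 2^{2}}{3}\right)^{2} = \left(39 - \frac{16}{3}\right)^{2} = \left(\frac{101}{3}\right)^{2} = \frac{10201}{9}$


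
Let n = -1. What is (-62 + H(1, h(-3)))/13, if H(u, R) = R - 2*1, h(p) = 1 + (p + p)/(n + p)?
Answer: -123/26 ≈ -4.7308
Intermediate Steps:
h(p) = 1 + 2*p/(-1 + p) (h(p) = 1 + (p + p)/(-1 + p) = 1 + (2*p)/(-1 + p) = 1 + 2*p/(-1 + p))
H(u, R) = -2 + R (H(u, R) = R - 2 = -2 + R)
(-62 + H(1, h(-3)))/13 = (-62 + (-2 + (-1 + 3*(-3))/(-1 - 3)))/13 = (-62 + (-2 + (-1 - 9)/(-4)))*(1/13) = (-62 + (-2 - ¼*(-10)))*(1/13) = (-62 + (-2 + 5/2))*(1/13) = (-62 + ½)*(1/13) = -123/2*1/13 = -123/26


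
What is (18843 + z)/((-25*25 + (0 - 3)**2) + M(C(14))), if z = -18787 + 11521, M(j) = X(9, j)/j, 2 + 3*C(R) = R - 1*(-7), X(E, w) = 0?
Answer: -11577/616 ≈ -18.794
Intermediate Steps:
C(R) = 5/3 + R/3 (C(R) = -2/3 + (R - 1*(-7))/3 = -2/3 + (R + 7)/3 = -2/3 + (7 + R)/3 = -2/3 + (7/3 + R/3) = 5/3 + R/3)
M(j) = 0 (M(j) = 0/j = 0)
z = -7266
(18843 + z)/((-25*25 + (0 - 3)**2) + M(C(14))) = (18843 - 7266)/((-25*25 + (0 - 3)**2) + 0) = 11577/((-625 + (-3)**2) + 0) = 11577/((-625 + 9) + 0) = 11577/(-616 + 0) = 11577/(-616) = 11577*(-1/616) = -11577/616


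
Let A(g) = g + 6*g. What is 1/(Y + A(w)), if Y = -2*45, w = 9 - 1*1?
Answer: -1/34 ≈ -0.029412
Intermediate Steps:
w = 8 (w = 9 - 1 = 8)
A(g) = 7*g
Y = -90
1/(Y + A(w)) = 1/(-90 + 7*8) = 1/(-90 + 56) = 1/(-34) = -1/34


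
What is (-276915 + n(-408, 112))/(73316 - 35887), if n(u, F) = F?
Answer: -276803/37429 ≈ -7.3954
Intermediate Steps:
(-276915 + n(-408, 112))/(73316 - 35887) = (-276915 + 112)/(73316 - 35887) = -276803/37429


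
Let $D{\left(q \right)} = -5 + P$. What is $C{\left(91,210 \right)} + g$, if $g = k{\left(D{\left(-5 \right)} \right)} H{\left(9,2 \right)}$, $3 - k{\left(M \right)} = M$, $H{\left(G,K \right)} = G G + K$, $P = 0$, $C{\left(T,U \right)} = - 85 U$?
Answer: $-17186$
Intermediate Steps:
$D{\left(q \right)} = -5$ ($D{\left(q \right)} = -5 + 0 = -5$)
$H{\left(G,K \right)} = K + G^{2}$ ($H{\left(G,K \right)} = G^{2} + K = K + G^{2}$)
$k{\left(M \right)} = 3 - M$
$g = 664$ ($g = \left(3 - -5\right) \left(2 + 9^{2}\right) = \left(3 + 5\right) \left(2 + 81\right) = 8 \cdot 83 = 664$)
$C{\left(91,210 \right)} + g = \left(-85\right) 210 + 664 = -17850 + 664 = -17186$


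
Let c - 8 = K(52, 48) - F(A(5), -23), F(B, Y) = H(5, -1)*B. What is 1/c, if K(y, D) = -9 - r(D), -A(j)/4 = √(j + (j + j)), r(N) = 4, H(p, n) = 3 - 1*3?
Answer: -⅕ ≈ -0.20000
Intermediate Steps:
H(p, n) = 0 (H(p, n) = 3 - 3 = 0)
A(j) = -4*√3*√j (A(j) = -4*√(j + (j + j)) = -4*√(j + 2*j) = -4*√3*√j)
F(B, Y) = 0 (F(B, Y) = 0*B = 0)
K(y, D) = -13 (K(y, D) = -9 - 1*4 = -9 - 4 = -13)
c = -5 (c = 8 + (-13 - 1*0) = 8 + (-13 + 0) = 8 - 13 = -5)
1/c = 1/(-5) = -⅕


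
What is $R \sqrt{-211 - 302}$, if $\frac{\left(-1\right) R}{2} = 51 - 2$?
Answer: $- 294 i \sqrt{57} \approx - 2219.7 i$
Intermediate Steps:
$R = -98$ ($R = - 2 \left(51 - 2\right) = \left(-2\right) 49 = -98$)
$R \sqrt{-211 - 302} = - 98 \sqrt{-211 - 302} = - 98 \sqrt{-513} = - 98 \cdot 3 i \sqrt{57} = - 294 i \sqrt{57}$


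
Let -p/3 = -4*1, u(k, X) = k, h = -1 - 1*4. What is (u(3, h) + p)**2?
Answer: 225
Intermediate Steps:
h = -5 (h = -1 - 4 = -5)
p = 12 (p = -(-12) = -3*(-4) = 12)
(u(3, h) + p)**2 = (3 + 12)**2 = 15**2 = 225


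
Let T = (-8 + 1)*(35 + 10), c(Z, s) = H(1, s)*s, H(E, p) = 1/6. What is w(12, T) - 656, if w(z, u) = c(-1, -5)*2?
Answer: -1973/3 ≈ -657.67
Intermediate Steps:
H(E, p) = 1/6
c(Z, s) = s/6
T = -315 (T = -7*45 = -315)
w(z, u) = -5/3 (w(z, u) = ((1/6)*(-5))*2 = -5/6*2 = -5/3)
w(12, T) - 656 = -5/3 - 656 = -1973/3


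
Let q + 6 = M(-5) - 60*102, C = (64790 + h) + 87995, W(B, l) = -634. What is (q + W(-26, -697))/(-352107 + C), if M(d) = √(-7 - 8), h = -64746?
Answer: 1690/66017 - I*√15/264068 ≈ 0.025599 - 1.4667e-5*I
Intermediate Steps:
C = 88039 (C = (64790 - 64746) + 87995 = 44 + 87995 = 88039)
M(d) = I*√15 (M(d) = √(-15) = I*√15)
q = -6126 + I*√15 (q = -6 + (I*√15 - 60*102) = -6 + (I*√15 - 6120) = -6 + (-6120 + I*√15) = -6126 + I*√15 ≈ -6126.0 + 3.873*I)
(q + W(-26, -697))/(-352107 + C) = ((-6126 + I*√15) - 634)/(-352107 + 88039) = (-6760 + I*√15)/(-264068) = (-6760 + I*√15)*(-1/264068) = 1690/66017 - I*√15/264068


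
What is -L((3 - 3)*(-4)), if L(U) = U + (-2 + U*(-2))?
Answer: 2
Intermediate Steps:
L(U) = -2 - U (L(U) = U + (-2 - 2*U) = -2 - U)
-L((3 - 3)*(-4)) = -(-2 - (3 - 3)*(-4)) = -(-2 - 0*(-4)) = -(-2 - 1*0) = -(-2 + 0) = -1*(-2) = 2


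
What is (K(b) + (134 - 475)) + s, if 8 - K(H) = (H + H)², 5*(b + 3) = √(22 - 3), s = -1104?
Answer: -36901/25 + 24*√19/5 ≈ -1455.1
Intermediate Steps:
b = -3 + √19/5 (b = -3 + √(22 - 3)/5 = -3 + √19/5 ≈ -2.1282)
K(H) = 8 - 4*H² (K(H) = 8 - (H + H)² = 8 - (2*H)² = 8 - 4*H²)
(K(b) + (134 - 475)) + s = ((8 - 4*(-3 + √19/5)²) + (134 - 475)) - 1104 = ((8 - 4*(-3 + √19/5)²) - 341) - 1104 = (-333 - 4*(-3 + √19/5)²) - 1104 = -1437 - 4*(-3 + √19/5)²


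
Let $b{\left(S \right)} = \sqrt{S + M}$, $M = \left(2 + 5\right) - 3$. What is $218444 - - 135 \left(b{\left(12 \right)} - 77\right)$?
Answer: $208589$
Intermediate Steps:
$M = 4$ ($M = 7 - 3 = 4$)
$b{\left(S \right)} = \sqrt{4 + S}$ ($b{\left(S \right)} = \sqrt{S + 4} = \sqrt{4 + S}$)
$218444 - - 135 \left(b{\left(12 \right)} - 77\right) = 218444 - - 135 \left(\sqrt{4 + 12} - 77\right) = 218444 - - 135 \left(\sqrt{16} - 77\right) = 218444 - - 135 \left(4 - 77\right) = 218444 - \left(-135\right) \left(-73\right) = 218444 - 9855 = 208589$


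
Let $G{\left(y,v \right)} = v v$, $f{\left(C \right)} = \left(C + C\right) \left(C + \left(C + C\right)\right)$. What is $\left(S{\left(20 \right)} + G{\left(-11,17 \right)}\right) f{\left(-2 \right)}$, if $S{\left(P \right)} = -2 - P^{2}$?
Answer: $-2712$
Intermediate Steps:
$f{\left(C \right)} = 6 C^{2}$ ($f{\left(C \right)} = 2 C \left(C + 2 C\right) = 2 C 3 C = 6 C^{2}$)
$G{\left(y,v \right)} = v^{2}$
$\left(S{\left(20 \right)} + G{\left(-11,17 \right)}\right) f{\left(-2 \right)} = \left(\left(-2 - 20^{2}\right) + 17^{2}\right) 6 \left(-2\right)^{2} = \left(\left(-2 - 400\right) + 289\right) 6 \cdot 4 = \left(\left(-2 - 400\right) + 289\right) 24 = \left(-402 + 289\right) 24 = \left(-113\right) 24 = -2712$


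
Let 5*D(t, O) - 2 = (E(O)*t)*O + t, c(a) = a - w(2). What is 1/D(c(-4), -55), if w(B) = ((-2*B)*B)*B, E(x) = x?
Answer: 5/36314 ≈ 0.00013769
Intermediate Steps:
w(B) = -2*B**3 (w(B) = (-2*B**2)*B = -2*B**3)
c(a) = 16 + a (c(a) = a - (-2)*2**3 = a - (-2)*8 = a - 1*(-16) = a + 16 = 16 + a)
D(t, O) = 2/5 + t/5 + t*O**2/5 (D(t, O) = 2/5 + ((O*t)*O + t)/5 = 2/5 + (t*O**2 + t)/5 = 2/5 + (t + t*O**2)/5 = 2/5 + (t/5 + t*O**2/5) = 2/5 + t/5 + t*O**2/5)
1/D(c(-4), -55) = 1/(2/5 + (16 - 4)/5 + (1/5)*(16 - 4)*(-55)**2) = 1/(2/5 + (1/5)*12 + (1/5)*12*3025) = 1/(2/5 + 12/5 + 7260) = 1/(36314/5) = 5/36314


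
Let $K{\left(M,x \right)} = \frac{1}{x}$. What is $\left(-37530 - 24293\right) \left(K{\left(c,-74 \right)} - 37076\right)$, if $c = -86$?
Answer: $\frac{169619128375}{74} \approx 2.2922 \cdot 10^{9}$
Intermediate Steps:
$\left(-37530 - 24293\right) \left(K{\left(c,-74 \right)} - 37076\right) = \left(-37530 - 24293\right) \left(\frac{1}{-74} - 37076\right) = - 61823 \left(- \frac{1}{74} - 37076\right) = \left(-61823\right) \left(- \frac{2743625}{74}\right) = \frac{169619128375}{74}$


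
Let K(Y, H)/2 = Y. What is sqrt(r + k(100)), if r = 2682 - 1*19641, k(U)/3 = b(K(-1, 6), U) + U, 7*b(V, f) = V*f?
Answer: I*sqrt(820491)/7 ≈ 129.4*I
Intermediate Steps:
K(Y, H) = 2*Y
b(V, f) = V*f/7 (b(V, f) = (V*f)/7 = V*f/7)
k(U) = 15*U/7 (k(U) = 3*((2*(-1))*U/7 + U) = 3*((1/7)*(-2)*U + U) = 3*(-2*U/7 + U) = 3*(5*U/7) = 15*U/7)
r = -16959 (r = 2682 - 19641 = -16959)
sqrt(r + k(100)) = sqrt(-16959 + (15/7)*100) = sqrt(-16959 + 1500/7) = sqrt(-117213/7) = I*sqrt(820491)/7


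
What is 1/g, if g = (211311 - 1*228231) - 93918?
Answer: -1/110838 ≈ -9.0222e-6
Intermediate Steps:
g = -110838 (g = (211311 - 228231) - 93918 = -16920 - 93918 = -110838)
1/g = 1/(-110838) = -1/110838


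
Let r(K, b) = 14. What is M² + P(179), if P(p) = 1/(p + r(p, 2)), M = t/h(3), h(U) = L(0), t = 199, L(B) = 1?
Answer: 7642994/193 ≈ 39601.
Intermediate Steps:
h(U) = 1
M = 199 (M = 199/1 = 199*1 = 199)
P(p) = 1/(14 + p) (P(p) = 1/(p + 14) = 1/(14 + p))
M² + P(179) = 199² + 1/(14 + 179) = 39601 + 1/193 = 7642994/193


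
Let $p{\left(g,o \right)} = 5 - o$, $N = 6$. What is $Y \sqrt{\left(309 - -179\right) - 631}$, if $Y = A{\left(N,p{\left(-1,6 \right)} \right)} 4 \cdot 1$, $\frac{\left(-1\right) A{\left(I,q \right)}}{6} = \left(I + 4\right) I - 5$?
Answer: $- 1320 i \sqrt{143} \approx - 15785.0 i$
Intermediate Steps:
$A{\left(I,q \right)} = 30 - 6 I \left(4 + I\right)$ ($A{\left(I,q \right)} = - 6 \left(\left(I + 4\right) I - 5\right) = - 6 \left(\left(4 + I\right) I - 5\right) = - 6 \left(I \left(4 + I\right) - 5\right) = - 6 \left(-5 + I \left(4 + I\right)\right) = 30 - 6 I \left(4 + I\right)$)
$Y = -1320$ ($Y = \left(30 - 144 - 6 \cdot 6^{2}\right) 4 \cdot 1 = \left(30 - 144 - 216\right) 4 \cdot 1 = \left(-330\right) 4 \cdot 1 = \left(-1320\right) 1 = -1320$)
$Y \sqrt{\left(309 - -179\right) - 631} = - 1320 \sqrt{\left(309 - -179\right) - 631} = - 1320 \sqrt{\left(309 + 179\right) - 631} = - 1320 \sqrt{488 - 631} = - 1320 \sqrt{-143} = - 1320 i \sqrt{143}$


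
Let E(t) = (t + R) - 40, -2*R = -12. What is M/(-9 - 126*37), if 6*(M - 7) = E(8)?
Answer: -8/14013 ≈ -0.00057090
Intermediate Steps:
R = 6 (R = -½*(-12) = 6)
E(t) = -34 + t (E(t) = (t + 6) - 40 = (6 + t) - 40 = -34 + t)
M = 8/3 (M = 7 + (-34 + 8)/6 = 7 + (⅙)*(-26) = 7 - 13/3 = 8/3 ≈ 2.6667)
M/(-9 - 126*37) = 8/(3*(-9 - 126*37)) = 8/(3*(-9 - 4662)) = (8/3)/(-4671) = (8/3)*(-1/4671) = -8/14013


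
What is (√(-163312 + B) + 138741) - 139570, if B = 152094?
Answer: -829 + I*√11218 ≈ -829.0 + 105.92*I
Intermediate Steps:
(√(-163312 + B) + 138741) - 139570 = (√(-163312 + 152094) + 138741) - 139570 = (√(-11218) + 138741) - 139570 = (I*√11218 + 138741) - 139570 = (138741 + I*√11218) - 139570 = -829 + I*√11218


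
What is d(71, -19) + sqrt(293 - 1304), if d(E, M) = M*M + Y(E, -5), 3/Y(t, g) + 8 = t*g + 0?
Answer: 43680/121 + I*sqrt(1011) ≈ 360.99 + 31.796*I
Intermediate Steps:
Y(t, g) = 3/(-8 + g*t) (Y(t, g) = 3/(-8 + (t*g + 0)) = 3/(-8 + (g*t + 0)) = 3/(-8 + g*t))
d(E, M) = M**2 + 3/(-8 - 5*E) (d(E, M) = M*M + 3/(-8 - 5*E) = M**2 + 3/(-8 - 5*E))
d(71, -19) + sqrt(293 - 1304) = (-3 + (-19)**2*(8 + 5*71))/(8 + 5*71) + sqrt(293 - 1304) = (-3 + 361*(8 + 355))/(8 + 355) + sqrt(-1011) = (-3 + 361*363)/363 + I*sqrt(1011) = (-3 + 131043)/363 + I*sqrt(1011) = (1/363)*131040 + I*sqrt(1011) = 43680/121 + I*sqrt(1011)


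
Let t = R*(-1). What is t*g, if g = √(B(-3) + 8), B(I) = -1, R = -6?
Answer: 6*√7 ≈ 15.875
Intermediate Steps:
t = 6 (t = -6*(-1) = 6)
g = √7 (g = √(-1 + 8) = √7 ≈ 2.6458)
t*g = 6*√7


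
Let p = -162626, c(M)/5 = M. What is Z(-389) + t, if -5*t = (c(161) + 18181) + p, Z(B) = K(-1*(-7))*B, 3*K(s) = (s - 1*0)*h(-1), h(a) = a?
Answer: 88907/3 ≈ 29636.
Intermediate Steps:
c(M) = 5*M
K(s) = -s/3 (K(s) = ((s - 1*0)*(-1))/3 = ((s + 0)*(-1))/3 = (s*(-1))/3 = (-s)/3 = -s/3)
Z(B) = -7*B/3 (Z(B) = (-(-1)*(-7)/3)*B = (-1/3*7)*B = -7*B/3)
t = 28728 (t = -((5*161 + 18181) - 162626)/5 = -((805 + 18181) - 162626)/5 = -(18986 - 162626)/5 = -1/5*(-143640) = 28728)
Z(-389) + t = -7/3*(-389) + 28728 = 2723/3 + 28728 = 88907/3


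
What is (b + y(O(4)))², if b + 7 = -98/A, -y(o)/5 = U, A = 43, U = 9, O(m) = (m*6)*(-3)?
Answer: 5447556/1849 ≈ 2946.2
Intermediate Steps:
O(m) = -18*m (O(m) = (6*m)*(-3) = -18*m)
y(o) = -45 (y(o) = -5*9 = -45)
b = -399/43 (b = -7 - 98/43 = -399/43 ≈ -9.2791)
(b + y(O(4)))² = (-399/43 - 45)² = (-2334/43)² = 5447556/1849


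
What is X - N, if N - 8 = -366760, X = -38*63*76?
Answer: 184808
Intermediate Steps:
X = -181944 (X = -2394*76 = -181944)
N = -366752 (N = 8 - 366760 = -366752)
X - N = -181944 - 1*(-366752) = -181944 + 366752 = 184808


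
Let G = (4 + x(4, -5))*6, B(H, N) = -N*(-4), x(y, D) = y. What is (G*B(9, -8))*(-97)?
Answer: 148992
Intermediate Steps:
B(H, N) = 4*N
G = 48 (G = (4 + 4)*6 = 8*6 = 48)
(G*B(9, -8))*(-97) = (48*(4*(-8)))*(-97) = (48*(-32))*(-97) = -1536*(-97) = 148992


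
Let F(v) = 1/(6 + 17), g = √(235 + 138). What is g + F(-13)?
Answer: 1/23 + √373 ≈ 19.357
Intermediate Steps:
g = √373 ≈ 19.313
F(v) = 1/23
g + F(-13) = √373 + 1/23 = 1/23 + √373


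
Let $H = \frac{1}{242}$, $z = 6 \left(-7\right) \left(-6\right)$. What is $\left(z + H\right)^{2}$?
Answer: $\frac{3719170225}{58564} \approx 63506.0$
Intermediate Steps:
$z = 252$ ($z = \left(-42\right) \left(-6\right) = 252$)
$H = \frac{1}{242} \approx 0.0041322$
$\left(z + H\right)^{2} = \left(252 + \frac{1}{242}\right)^{2} = \left(\frac{60985}{242}\right)^{2} = \frac{3719170225}{58564}$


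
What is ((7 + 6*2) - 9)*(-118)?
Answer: -1180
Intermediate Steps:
((7 + 6*2) - 9)*(-118) = ((7 + 12) - 9)*(-118) = (19 - 9)*(-118) = 10*(-118) = -1180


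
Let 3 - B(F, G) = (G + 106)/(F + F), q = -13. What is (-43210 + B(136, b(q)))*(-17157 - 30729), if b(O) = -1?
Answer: 281387928687/136 ≈ 2.0690e+9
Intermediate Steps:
B(F, G) = 3 - (106 + G)/(2*F) (B(F, G) = 3 - (G + 106)/(F + F) = 3 - (106 + G)/(2*F))
(-43210 + B(136, b(q)))*(-17157 - 30729) = (-43210 + (½)*(-106 - 1*(-1) + 6*136)/136)*(-17157 - 30729) = (-43210 + (½)*(1/136)*(-106 + 1 + 816))*(-47886) = (-43210 + (½)*(1/136)*711)*(-47886) = (-43210 + 711/272)*(-47886) = -11752409/272*(-47886) = 281387928687/136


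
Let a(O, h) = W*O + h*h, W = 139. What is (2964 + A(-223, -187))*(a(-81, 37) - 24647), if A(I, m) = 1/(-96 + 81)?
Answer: -1535480483/15 ≈ -1.0237e+8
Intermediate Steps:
a(O, h) = h² + 139*O (a(O, h) = 139*O + h*h = 139*O + h² = h² + 139*O)
A(I, m) = -1/15 (A(I, m) = 1/(-15) = -1/15)
(2964 + A(-223, -187))*(a(-81, 37) - 24647) = (2964 - 1/15)*((37² + 139*(-81)) - 24647) = 44459*((1369 - 11259) - 24647)/15 = 44459*(-9890 - 24647)/15 = (44459/15)*(-34537) = -1535480483/15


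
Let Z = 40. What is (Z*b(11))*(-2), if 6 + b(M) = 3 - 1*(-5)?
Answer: -160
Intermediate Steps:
b(M) = 2 (b(M) = -6 + (3 - 1*(-5)) = -6 + (3 + 5) = -6 + 8 = 2)
(Z*b(11))*(-2) = (40*2)*(-2) = 80*(-2) = -160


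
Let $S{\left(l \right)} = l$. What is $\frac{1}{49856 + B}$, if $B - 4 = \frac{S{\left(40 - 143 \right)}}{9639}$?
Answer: $\frac{9639}{480600437} \approx 2.0056 \cdot 10^{-5}$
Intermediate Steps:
$B = \frac{38453}{9639}$ ($B = 4 + \frac{40 - 143}{9639} = 4 + \left(40 - 143\right) \frac{1}{9639} = 4 - \frac{103}{9639} = \frac{38453}{9639} \approx 3.9893$)
$\frac{1}{49856 + B} = \frac{1}{49856 + \frac{38453}{9639}} = \frac{1}{\frac{480600437}{9639}} = \frac{9639}{480600437}$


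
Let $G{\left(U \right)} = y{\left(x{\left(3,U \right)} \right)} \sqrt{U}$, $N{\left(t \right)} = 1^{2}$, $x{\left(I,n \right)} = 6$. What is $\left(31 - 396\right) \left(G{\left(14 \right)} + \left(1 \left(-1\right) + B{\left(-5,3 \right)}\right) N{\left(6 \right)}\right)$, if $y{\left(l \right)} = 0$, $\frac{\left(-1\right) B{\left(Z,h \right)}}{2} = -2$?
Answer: $-1095$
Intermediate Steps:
$B{\left(Z,h \right)} = 4$ ($B{\left(Z,h \right)} = \left(-2\right) \left(-2\right) = 4$)
$N{\left(t \right)} = 1$
$G{\left(U \right)} = 0$ ($G{\left(U \right)} = 0 \sqrt{U} = 0$)
$\left(31 - 396\right) \left(G{\left(14 \right)} + \left(1 \left(-1\right) + B{\left(-5,3 \right)}\right) N{\left(6 \right)}\right) = \left(31 - 396\right) \left(0 + \left(1 \left(-1\right) + 4\right) 1\right) = - 365 \left(0 + \left(-1 + 4\right) 1\right) = - 365 \left(0 + 3 \cdot 1\right) = - 365 \left(0 + 3\right) = \left(-365\right) 3 = -1095$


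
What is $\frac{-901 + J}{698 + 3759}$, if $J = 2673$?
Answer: $\frac{1772}{4457} \approx 0.39758$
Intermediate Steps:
$\frac{-901 + J}{698 + 3759} = \frac{-901 + 2673}{698 + 3759} = \frac{1772}{4457}$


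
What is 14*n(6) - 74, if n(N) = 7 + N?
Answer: 108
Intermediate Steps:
14*n(6) - 74 = 14*(7 + 6) - 74 = 14*13 - 74 = 182 - 74 = 108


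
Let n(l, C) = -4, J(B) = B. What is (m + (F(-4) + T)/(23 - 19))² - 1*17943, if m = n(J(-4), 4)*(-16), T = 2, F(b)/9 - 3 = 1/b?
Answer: -3314247/256 ≈ -12946.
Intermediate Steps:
F(b) = 27 + 9/b
m = 64 (m = -4*(-16) = 64)
(m + (F(-4) + T)/(23 - 19))² - 1*17943 = (64 + ((27 + 9/(-4)) + 2)/(23 - 19))² - 1*17943 = (64 + ((27 + 9*(-¼)) + 2)/4)² - 17943 = (64 + ((27 - 9/4) + 2)*(¼))² - 17943 = (64 + (99/4 + 2)*(¼))² - 17943 = (64 + (107/4)*(¼))² - 17943 = (64 + 107/16)² - 17943 = (1131/16)² - 17943 = 1279161/256 - 17943 = -3314247/256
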